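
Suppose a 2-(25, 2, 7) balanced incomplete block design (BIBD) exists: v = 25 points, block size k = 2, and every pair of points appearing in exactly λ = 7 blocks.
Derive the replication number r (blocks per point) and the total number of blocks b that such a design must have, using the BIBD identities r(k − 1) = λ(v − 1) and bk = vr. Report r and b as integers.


Any 2-(v, k, λ) BIBD satisfies two necessary conditions:
  (i)  Each point sits in r blocks, and counting incidences through any fixed point gives r(k − 1) = λ(v − 1), so r = λ(v − 1)/(k − 1).
  (ii) Total incidences bk = vr, so b = vr/k.
Step 1: r = λ(v − 1)/(k − 1) = 7·(25 − 1)/(2 − 1) = 7·24/1 = 168/1 = 168.
Step 2: b = vr/k = 25·168/2 = 4200/2 = 2100.
Check integrality: r = 168 ∈ Z ✓, b = 2100 ∈ Z ✓.
(These identities are necessary conditions: they determine r and b for any design with these parameters, but do not by themselves prove that one exists.)

r = 168, b = 2100.


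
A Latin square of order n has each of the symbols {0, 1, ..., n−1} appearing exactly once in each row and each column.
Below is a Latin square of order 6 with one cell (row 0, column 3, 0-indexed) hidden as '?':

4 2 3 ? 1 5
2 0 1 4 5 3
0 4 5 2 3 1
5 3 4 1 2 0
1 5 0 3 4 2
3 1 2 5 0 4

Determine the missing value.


Row 0 contains symbols [1, 2, 3, 4, 5] — missing [0].
Column 3 contains symbols [1, 2, 3, 4, 5] — missing [0].
The missing symbol must appear in both missing sets; intersection = [0].
Therefore the hidden value is 0.

Missing value = 0.


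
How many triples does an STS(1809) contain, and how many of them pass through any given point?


An STS(v) is a 2-(v, 3, 1) BIBD: block size k = 3, λ = 1.
Replication: r(k − 1) = λ(v − 1) ⇒ r·2 = 1809 − 1 = 1808 ⇒ r = 904.
Block count: b = v(v − 1)/6 = 1809·1808/6 = 3270672/6 = 545112.

r = 904, b = 545112.


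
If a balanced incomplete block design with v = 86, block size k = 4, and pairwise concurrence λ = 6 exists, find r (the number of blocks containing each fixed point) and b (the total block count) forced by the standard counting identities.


Any 2-(v, k, λ) BIBD satisfies two necessary conditions:
  (i)  Each point sits in r blocks, and counting incidences through any fixed point gives r(k − 1) = λ(v − 1), so r = λ(v − 1)/(k − 1).
  (ii) Total incidences bk = vr, so b = vr/k.
Step 1: r = λ(v − 1)/(k − 1) = 6·(86 − 1)/(4 − 1) = 6·85/3 = 510/3 = 170.
Step 2: b = vr/k = 86·170/4 = 14620/4 = 3655.
Check integrality: r = 170 ∈ Z ✓, b = 3655 ∈ Z ✓.
(These identities are necessary conditions: they determine r and b for any design with these parameters, but do not by themselves prove that one exists.)

r = 170, b = 3655.


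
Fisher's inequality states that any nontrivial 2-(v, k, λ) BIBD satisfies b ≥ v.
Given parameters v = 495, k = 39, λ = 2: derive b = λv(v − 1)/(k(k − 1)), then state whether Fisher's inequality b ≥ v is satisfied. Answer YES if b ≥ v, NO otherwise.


b = λv(v − 1)/(k(k − 1)) = 2·495·494/(39·38) = 489060/1482 = 330.
Compare with v = 495: b < v, so Fisher's inequality fails.

NO


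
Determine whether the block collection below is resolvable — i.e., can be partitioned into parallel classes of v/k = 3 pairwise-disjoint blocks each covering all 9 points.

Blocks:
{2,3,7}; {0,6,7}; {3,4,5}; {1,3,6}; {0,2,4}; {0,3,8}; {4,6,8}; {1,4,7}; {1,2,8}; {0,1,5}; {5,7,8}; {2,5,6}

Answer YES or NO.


v = 9, block size k = 3, number of blocks = 12.
For resolvability, blocks must partition into parallel classes of size v/k = 3.
Total blocks must therefore be a multiple of 3: 12 = 3·4 + 0 ⇒ divisible ✓.
Greedy packing gives 4 candidate class(es). Each should be a full parallel class (size 3, covers all 9 points).
  Class 1 (3 blocks): {2,3,7}; {4,6,8}; {0,1,5}. Points covered: [0, 1, 2, 3, 4, 5, 6, 7, 8].
  Class 2 (3 blocks): {0,6,7}; {3,4,5}; {1,2,8}. Points covered: [0, 1, 2, 3, 4, 5, 6, 7, 8].
  Class 3 (3 blocks): {1,3,6}; {0,2,4}; {5,7,8}. Points covered: [0, 1, 2, 3, 4, 5, 6, 7, 8].
  Class 4 (3 blocks): {0,3,8}; {1,4,7}; {2,5,6}. Points covered: [0, 1, 2, 3, 4, 5, 6, 7, 8].
All classes full (size 3)? YES. All classes cover every point? YES.
Resolvable? YES.

YES


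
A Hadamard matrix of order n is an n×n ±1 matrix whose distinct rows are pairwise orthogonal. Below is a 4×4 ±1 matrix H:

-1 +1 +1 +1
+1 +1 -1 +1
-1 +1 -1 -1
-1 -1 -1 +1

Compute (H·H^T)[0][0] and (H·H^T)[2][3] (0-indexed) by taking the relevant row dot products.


Row 0 of H: [-1, 1, 1, 1].
Row 2 of H: [-1, 1, -1, -1].
Row 3 of H: [-1, -1, -1, 1].
(H·H^T)[0][0] = Σ_j H[0][j]·H[0][j] = (-1)² + (1)² + (1)² + (1)² = 1 + 1 + 1 + 1 = 4.
(H·H^T)[2][3] = Σ_j H[2][j]·H[3][j] = (-1)·(-1) + (1)·(-1) + (-1)·(-1) + (-1)·(1) = 1 + -1 + 1 + -1 = 0.
So rows 2 and 3 are orthogonal; the diagonal entry equals n = 4.

(0,0) entry = 4; (2,3) entry = 0.


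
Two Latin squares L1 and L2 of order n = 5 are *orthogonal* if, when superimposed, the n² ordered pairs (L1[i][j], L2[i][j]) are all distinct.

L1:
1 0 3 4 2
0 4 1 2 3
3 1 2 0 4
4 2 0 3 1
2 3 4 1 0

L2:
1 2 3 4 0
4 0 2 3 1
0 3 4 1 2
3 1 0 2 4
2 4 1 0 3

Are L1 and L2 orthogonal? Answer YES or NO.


Form the n² = 25 superimposed pairs (L1[i][j], L2[i][j]), row by row (rows and columns indexed from 0):
row 0: (1,1) (0,2) (3,3) (4,4) (2,0)
row 1: (0,4) (4,0) (1,2) (2,3) (3,1)
row 2: (3,0) (1,3) (2,4) (0,1) (4,2)
row 3: (4,3) (2,1) (0,0) (3,2) (1,4)
row 4: (2,2) (3,4) (4,1) (1,0) (0,3)
Orthogonality requires all 25 pairs distinct.
Check by first coordinate: for each symbol s of L1, list the L2 entries in the n cells where L1 = s; they must all differ.
  L1 = 0: L2 entries (in reading order) 2, 4, 1, 0, 3 — all 5 distinct ✓
  L1 = 1: L2 entries (in reading order) 1, 2, 3, 4, 0 — all 5 distinct ✓
  L1 = 2: L2 entries (in reading order) 0, 3, 4, 1, 2 — all 5 distinct ✓
  L1 = 3: L2 entries (in reading order) 3, 1, 0, 2, 4 — all 5 distinct ✓
  L1 = 4: L2 entries (in reading order) 4, 0, 2, 3, 1 — all 5 distinct ✓
Every symbol of L1 meets every symbol of L2 exactly once, so all 25 pairs are distinct (25 of 25).
Conclusion: YES.

YES


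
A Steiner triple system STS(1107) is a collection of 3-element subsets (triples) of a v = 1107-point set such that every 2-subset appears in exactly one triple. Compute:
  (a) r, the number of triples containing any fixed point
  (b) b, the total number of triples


An STS(v) is a 2-(v, 3, 1) BIBD: block size k = 3, λ = 1.
Replication: r(k − 1) = λ(v − 1) ⇒ r·2 = 1107 − 1 = 1106 ⇒ r = 553.
Block count: b = v(v − 1)/6 = 1107·1106/6 = 1224342/6 = 204057.

r = 553, b = 204057.


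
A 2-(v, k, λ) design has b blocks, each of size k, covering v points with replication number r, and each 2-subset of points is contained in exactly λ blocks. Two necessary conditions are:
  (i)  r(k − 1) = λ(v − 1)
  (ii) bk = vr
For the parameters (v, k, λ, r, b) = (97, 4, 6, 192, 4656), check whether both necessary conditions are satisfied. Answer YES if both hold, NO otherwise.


Condition (i): r(k − 1) = 192·3 = 576; λ(v − 1) = 6·96 = 576. Match? YES.
Condition (ii): bk = 4656·4 = 18624; vr = 97·192 = 18624. Match? YES.
Both conditions hold? YES.

YES


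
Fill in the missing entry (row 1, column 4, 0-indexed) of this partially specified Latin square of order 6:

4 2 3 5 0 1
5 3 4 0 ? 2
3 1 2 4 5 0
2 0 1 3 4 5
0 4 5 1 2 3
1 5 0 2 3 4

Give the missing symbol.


Row 1 contains symbols [0, 2, 3, 4, 5] — missing [1].
Column 4 contains symbols [0, 2, 3, 4, 5] — missing [1].
The missing symbol must appear in both missing sets; intersection = [1].
Therefore the hidden value is 1.

Missing value = 1.


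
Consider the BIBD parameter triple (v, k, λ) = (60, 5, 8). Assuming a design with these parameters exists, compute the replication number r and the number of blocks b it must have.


Any 2-(v, k, λ) BIBD satisfies two necessary conditions:
  (i)  Each point sits in r blocks, and counting incidences through any fixed point gives r(k − 1) = λ(v − 1), so r = λ(v − 1)/(k − 1).
  (ii) Total incidences bk = vr, so b = vr/k.
Step 1: r = λ(v − 1)/(k − 1) = 8·(60 − 1)/(5 − 1) = 8·59/4 = 472/4 = 118.
Step 2: b = vr/k = 60·118/5 = 7080/5 = 1416.
Check integrality: r = 118 ∈ Z ✓, b = 1416 ∈ Z ✓.
(These identities are necessary conditions: they determine r and b for any design with these parameters, but do not by themselves prove that one exists.)

r = 118, b = 1416.


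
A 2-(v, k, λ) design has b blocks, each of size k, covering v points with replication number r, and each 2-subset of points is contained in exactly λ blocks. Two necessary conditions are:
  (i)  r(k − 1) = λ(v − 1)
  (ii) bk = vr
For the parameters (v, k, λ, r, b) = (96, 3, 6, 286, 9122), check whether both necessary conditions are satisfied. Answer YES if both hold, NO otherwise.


Condition (i): r(k − 1) = 286·2 = 572; λ(v − 1) = 6·95 = 570. Match? NO.
Condition (ii): bk = 9122·3 = 27366; vr = 96·286 = 27456. Match? NO.
Both conditions hold? NO.

NO


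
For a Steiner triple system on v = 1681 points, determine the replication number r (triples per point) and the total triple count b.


An STS(v) is a 2-(v, 3, 1) BIBD: block size k = 3, λ = 1.
Replication: r(k − 1) = λ(v − 1) ⇒ r·2 = 1681 − 1 = 1680 ⇒ r = 840.
Block count: b = v(v − 1)/6 = 1681·1680/6 = 2824080/6 = 470680.
(Check via bk = vr: 470680·3 = 1412040 = 1681·840 = 1412040 ✓.)

r = 840, b = 470680.


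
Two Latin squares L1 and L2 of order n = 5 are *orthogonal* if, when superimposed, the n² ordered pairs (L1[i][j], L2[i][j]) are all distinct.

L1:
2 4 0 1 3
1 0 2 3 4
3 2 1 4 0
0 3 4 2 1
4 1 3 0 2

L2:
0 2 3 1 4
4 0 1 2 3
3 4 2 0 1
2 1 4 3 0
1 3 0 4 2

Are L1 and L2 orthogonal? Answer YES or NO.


Form the n² = 25 superimposed pairs (L1[i][j], L2[i][j]), row by row (rows and columns indexed from 0):
row 0: (2,0) (4,2) (0,3) (1,1) (3,4)
row 1: (1,4) (0,0) (2,1) (3,2) (4,3)
row 2: (3,3) (2,4) (1,2) (4,0) (0,1)
row 3: (0,2) (3,1) (4,4) (2,3) (1,0)
row 4: (4,1) (1,3) (3,0) (0,4) (2,2)
Orthogonality requires all 25 pairs distinct.
Check by first coordinate: for each symbol s of L1, list the L2 entries in the n cells where L1 = s; they must all differ.
  L1 = 0: L2 entries (in reading order) 3, 0, 1, 2, 4 — all 5 distinct ✓
  L1 = 1: L2 entries (in reading order) 1, 4, 2, 0, 3 — all 5 distinct ✓
  L1 = 2: L2 entries (in reading order) 0, 1, 4, 3, 2 — all 5 distinct ✓
  L1 = 3: L2 entries (in reading order) 4, 2, 3, 1, 0 — all 5 distinct ✓
  L1 = 4: L2 entries (in reading order) 2, 3, 0, 4, 1 — all 5 distinct ✓
Every symbol of L1 meets every symbol of L2 exactly once, so all 25 pairs are distinct (25 of 25).
Conclusion: YES.

YES


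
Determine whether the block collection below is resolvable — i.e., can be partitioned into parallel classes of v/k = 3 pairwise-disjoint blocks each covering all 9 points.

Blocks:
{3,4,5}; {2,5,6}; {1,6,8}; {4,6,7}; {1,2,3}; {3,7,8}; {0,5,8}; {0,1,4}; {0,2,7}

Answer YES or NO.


v = 9, block size k = 3, number of blocks = 9.
For resolvability, blocks must partition into parallel classes of size v/k = 3.
Total blocks must therefore be a multiple of 3: 9 = 3·3 + 0 ⇒ divisible ✓.
Greedy packing gives 3 candidate class(es). Each should be a full parallel class (size 3, covers all 9 points).
  Class 1 (3 blocks): {3,4,5}; {1,6,8}; {0,2,7}. Points covered: [0, 1, 2, 3, 4, 5, 6, 7, 8].
  Class 2 (3 blocks): {2,5,6}; {3,7,8}; {0,1,4}. Points covered: [0, 1, 2, 3, 4, 5, 6, 7, 8].
  Class 3 (3 blocks): {4,6,7}; {1,2,3}; {0,5,8}. Points covered: [0, 1, 2, 3, 4, 5, 6, 7, 8].
All classes full (size 3)? YES. All classes cover every point? YES.
Resolvable? YES.

YES


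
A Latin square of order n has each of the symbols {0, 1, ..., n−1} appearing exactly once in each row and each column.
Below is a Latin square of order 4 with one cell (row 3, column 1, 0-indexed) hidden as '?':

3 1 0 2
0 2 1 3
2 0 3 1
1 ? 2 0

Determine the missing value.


Row 3 contains symbols [0, 1, 2] — missing [3].
Column 1 contains symbols [0, 1, 2] — missing [3].
The missing symbol must appear in both missing sets; intersection = [3].
Therefore the hidden value is 3.

Missing value = 3.


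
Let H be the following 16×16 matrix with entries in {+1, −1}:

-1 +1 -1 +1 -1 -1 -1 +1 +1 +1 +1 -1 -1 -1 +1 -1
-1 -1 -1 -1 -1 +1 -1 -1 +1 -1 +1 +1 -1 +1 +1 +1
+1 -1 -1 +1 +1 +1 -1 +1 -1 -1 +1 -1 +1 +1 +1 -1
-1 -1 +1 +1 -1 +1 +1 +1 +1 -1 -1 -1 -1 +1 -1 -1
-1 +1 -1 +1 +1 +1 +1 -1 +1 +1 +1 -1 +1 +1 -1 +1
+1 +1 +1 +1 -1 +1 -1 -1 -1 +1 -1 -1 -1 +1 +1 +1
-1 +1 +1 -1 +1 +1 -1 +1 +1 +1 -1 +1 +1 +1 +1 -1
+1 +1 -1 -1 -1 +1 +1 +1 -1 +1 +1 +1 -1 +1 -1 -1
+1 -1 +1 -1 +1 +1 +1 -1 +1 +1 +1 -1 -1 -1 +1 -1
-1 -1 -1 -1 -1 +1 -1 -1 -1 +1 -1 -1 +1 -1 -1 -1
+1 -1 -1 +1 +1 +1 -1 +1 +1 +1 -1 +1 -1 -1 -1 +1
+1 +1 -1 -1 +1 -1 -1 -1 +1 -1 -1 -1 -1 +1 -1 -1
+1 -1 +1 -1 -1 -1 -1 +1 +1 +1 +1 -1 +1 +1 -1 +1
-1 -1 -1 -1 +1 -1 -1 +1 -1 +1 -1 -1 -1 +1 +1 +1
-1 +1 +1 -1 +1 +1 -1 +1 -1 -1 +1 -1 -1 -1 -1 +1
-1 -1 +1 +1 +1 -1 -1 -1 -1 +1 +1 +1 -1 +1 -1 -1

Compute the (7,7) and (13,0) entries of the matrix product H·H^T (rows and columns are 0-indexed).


Row 0 of H: [-1, 1, -1, 1, -1, -1, -1, 1, 1, 1, 1, -1, -1, -1, 1, -1].
Row 7 of H: [1, 1, -1, -1, -1, 1, 1, 1, -1, 1, 1, 1, -1, 1, -1, -1].
Row 13 of H: [-1, -1, -1, -1, 1, -1, -1, 1, -1, 1, -1, -1, -1, 1, 1, 1].
(H·H^T)[7][7] = Σ_j H[7][j]·H[7][j] = (1)² + (1)² + (-1)² + (-1)² + (-1)² + (1)² + (1)² + (1)² + (-1)² + (1)² + (1)² + (1)² + (-1)² + (1)² + (-1)² + (-1)² = 1 + 1 + 1 + 1 + 1 + 1 + 1 + 1 + 1 + 1 + 1 + 1 + 1 + 1 + 1 + 1 = 16.
(H·H^T)[13][0] = Σ_j H[13][j]·H[0][j] = (-1)·(-1) + (-1)·(1) + (-1)·(-1) + (-1)·(1) + (1)·(-1) + (-1)·(-1) + (-1)·(-1) + (1)·(1) + (-1)·(1) + (1)·(1) + (-1)·(1) + (-1)·(-1) + (-1)·(-1) + (1)·(-1) + (1)·(1) + (1)·(-1) = 1 + -1 + 1 + -1 + -1 + 1 + 1 + 1 + -1 + 1 + -1 + 1 + 1 + -1 + 1 + -1 = 2.
Rows 13 and 0 are not orthogonal (dot product = 2 ≠ 0), so H is not a Hadamard matrix.

(7,7) entry = 16; (13,0) entry = 2.


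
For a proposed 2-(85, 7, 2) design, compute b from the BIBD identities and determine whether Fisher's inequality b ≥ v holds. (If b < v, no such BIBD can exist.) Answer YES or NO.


r = λ(v − 1)/(k − 1) = 2·84/6 = 28.
b = vr/k = 85·28/7 = 340.
Fisher's inequality: b ≥ v ⇔ 340 ≥ 85? YES.

YES


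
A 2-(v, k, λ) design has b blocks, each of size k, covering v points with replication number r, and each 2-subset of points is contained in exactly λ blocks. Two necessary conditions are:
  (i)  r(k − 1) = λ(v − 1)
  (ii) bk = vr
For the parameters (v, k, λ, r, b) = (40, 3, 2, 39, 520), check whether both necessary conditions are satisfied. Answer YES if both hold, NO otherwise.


Condition (i): r(k − 1) = 39·2 = 78; λ(v − 1) = 2·39 = 78. Match? YES.
Condition (ii): bk = 520·3 = 1560; vr = 40·39 = 1560. Match? YES.
Both conditions hold? YES.

YES


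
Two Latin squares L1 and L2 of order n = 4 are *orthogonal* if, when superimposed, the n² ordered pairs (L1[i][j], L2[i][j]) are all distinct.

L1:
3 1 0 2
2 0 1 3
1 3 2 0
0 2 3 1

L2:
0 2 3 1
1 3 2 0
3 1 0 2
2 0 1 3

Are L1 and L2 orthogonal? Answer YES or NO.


Form the n² = 16 superimposed pairs (L1[i][j], L2[i][j]), row by row (rows and columns indexed from 0):
row 0: (3,0) (1,2) (0,3) (2,1)
row 1: (2,1) (0,3) (1,2) (3,0)
row 2: (1,3) (3,1) (2,0) (0,2)
row 3: (0,2) (2,0) (3,1) (1,3)
Orthogonality requires all 16 pairs distinct.
But the pair (2,1) repeats: cell (0,3) has L1 = 2, L2 = 1, and cell (1,0) has L1 = 2, L2 = 1.
A repeated pair means some other pair never occurs (only 8 distinct pairs out of 16), so the squares are not orthogonal.
Conclusion: NO.

NO


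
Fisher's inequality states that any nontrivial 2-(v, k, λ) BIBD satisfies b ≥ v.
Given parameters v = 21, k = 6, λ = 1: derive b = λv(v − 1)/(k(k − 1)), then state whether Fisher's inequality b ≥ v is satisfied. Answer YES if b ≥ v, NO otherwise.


b = λv(v − 1)/(k(k − 1)) = 1·21·20/(6·5) = 420/30 = 14.
Compare with v = 21: b < v, so Fisher's inequality fails.

NO


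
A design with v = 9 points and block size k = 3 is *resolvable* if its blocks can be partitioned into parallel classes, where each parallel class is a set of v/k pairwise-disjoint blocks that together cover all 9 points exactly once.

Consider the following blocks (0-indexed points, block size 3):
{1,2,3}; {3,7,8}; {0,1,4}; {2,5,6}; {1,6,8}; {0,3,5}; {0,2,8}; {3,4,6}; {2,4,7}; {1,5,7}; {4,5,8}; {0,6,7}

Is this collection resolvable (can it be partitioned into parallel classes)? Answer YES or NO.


v = 9, block size k = 3, number of blocks = 12.
For resolvability, blocks must partition into parallel classes of size v/k = 3.
Total blocks must therefore be a multiple of 3: 12 = 3·4 + 0 ⇒ divisible ✓.
Greedy packing gives 4 candidate class(es). Each should be a full parallel class (size 3, covers all 9 points).
  Class 1 (3 blocks): {1,2,3}; {4,5,8}; {0,6,7}. Points covered: [0, 1, 2, 3, 4, 5, 6, 7, 8].
  Class 2 (3 blocks): {3,7,8}; {0,1,4}; {2,5,6}. Points covered: [0, 1, 2, 3, 4, 5, 6, 7, 8].
  Class 3 (3 blocks): {1,6,8}; {0,3,5}; {2,4,7}. Points covered: [0, 1, 2, 3, 4, 5, 6, 7, 8].
  Class 4 (3 blocks): {0,2,8}; {3,4,6}; {1,5,7}. Points covered: [0, 1, 2, 3, 4, 5, 6, 7, 8].
All classes full (size 3)? YES. All classes cover every point? YES.
Resolvable? YES.

YES


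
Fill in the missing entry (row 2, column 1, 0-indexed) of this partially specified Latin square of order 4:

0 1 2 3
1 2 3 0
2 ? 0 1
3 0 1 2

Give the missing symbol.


Row 2 contains symbols [0, 1, 2] — missing [3].
Column 1 contains symbols [0, 1, 2] — missing [3].
The missing symbol must appear in both missing sets; intersection = [3].
Therefore the hidden value is 3.

Missing value = 3.


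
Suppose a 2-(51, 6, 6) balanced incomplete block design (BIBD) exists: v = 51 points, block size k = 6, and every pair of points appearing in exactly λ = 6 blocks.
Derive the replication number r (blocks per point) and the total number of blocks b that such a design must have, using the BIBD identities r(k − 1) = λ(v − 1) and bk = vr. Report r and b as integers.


Any 2-(v, k, λ) BIBD satisfies two necessary conditions:
  (i)  Each point sits in r blocks, and counting incidences through any fixed point gives r(k − 1) = λ(v − 1), so r = λ(v − 1)/(k − 1).
  (ii) Total incidences bk = vr, so b = vr/k.
Step 1: r = λ(v − 1)/(k − 1) = 6·(51 − 1)/(6 − 1) = 6·50/5 = 300/5 = 60.
Step 2: b = vr/k = 51·60/6 = 3060/6 = 510.
Check integrality: r = 60 ∈ Z ✓, b = 510 ∈ Z ✓.
(These identities are necessary conditions: they determine r and b for any design with these parameters, but do not by themselves prove that one exists.)

r = 60, b = 510.


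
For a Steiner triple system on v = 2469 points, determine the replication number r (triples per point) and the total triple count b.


An STS(v) is a 2-(v, 3, 1) BIBD: block size k = 3, λ = 1.
Replication: r(k − 1) = λ(v − 1) ⇒ r·2 = 2469 − 1 = 2468 ⇒ r = 1234.
Block count: bk = vr ⇒ b·3 = 2469·1234 = 3046746 ⇒ b = 1015582.
(Check via b = v(v − 1)/6 = 2469·2468/6 = 6093492/6 = 1015582.)

r = 1234, b = 1015582.


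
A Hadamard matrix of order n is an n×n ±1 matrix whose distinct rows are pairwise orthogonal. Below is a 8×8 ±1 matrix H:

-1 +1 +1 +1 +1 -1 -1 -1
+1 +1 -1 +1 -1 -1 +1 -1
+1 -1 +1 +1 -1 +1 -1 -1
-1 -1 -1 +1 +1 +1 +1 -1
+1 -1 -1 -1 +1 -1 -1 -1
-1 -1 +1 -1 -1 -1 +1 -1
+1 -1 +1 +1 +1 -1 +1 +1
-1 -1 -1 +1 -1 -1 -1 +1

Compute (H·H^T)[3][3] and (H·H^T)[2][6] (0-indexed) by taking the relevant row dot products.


Row 2 of H: [1, -1, 1, 1, -1, 1, -1, -1].
Row 3 of H: [-1, -1, -1, 1, 1, 1, 1, -1].
Row 6 of H: [1, -1, 1, 1, 1, -1, 1, 1].
(H·H^T)[3][3] = Σ_j H[3][j]·H[3][j] = (-1)² + (-1)² + (-1)² + (1)² + (1)² + (1)² + (1)² + (-1)² = 1 + 1 + 1 + 1 + 1 + 1 + 1 + 1 = 8.
(H·H^T)[2][6] = Σ_j H[2][j]·H[6][j] = (1)·(1) + (-1)·(-1) + (1)·(1) + (1)·(1) + (-1)·(1) + (1)·(-1) + (-1)·(1) + (-1)·(1) = 1 + 1 + 1 + 1 + -1 + -1 + -1 + -1 = 0.
So rows 2 and 6 are orthogonal; the diagonal entry equals n = 8.

(3,3) entry = 8; (2,6) entry = 0.


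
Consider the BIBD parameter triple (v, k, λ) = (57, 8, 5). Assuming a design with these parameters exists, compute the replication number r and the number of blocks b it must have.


Any 2-(v, k, λ) BIBD satisfies two necessary conditions:
  (i)  Each point sits in r blocks, and counting incidences through any fixed point gives r(k − 1) = λ(v − 1), so r = λ(v − 1)/(k − 1).
  (ii) Total incidences bk = vr, so b = vr/k.
Step 1: r = λ(v − 1)/(k − 1) = 5·(57 − 1)/(8 − 1) = 5·56/7 = 280/7 = 40.
Step 2: b = vr/k = 57·40/8 = 2280/8 = 285.
Check integrality: r = 40 ∈ Z ✓, b = 285 ∈ Z ✓.
(These identities are necessary conditions: they determine r and b for any design with these parameters, but do not by themselves prove that one exists.)

r = 40, b = 285.


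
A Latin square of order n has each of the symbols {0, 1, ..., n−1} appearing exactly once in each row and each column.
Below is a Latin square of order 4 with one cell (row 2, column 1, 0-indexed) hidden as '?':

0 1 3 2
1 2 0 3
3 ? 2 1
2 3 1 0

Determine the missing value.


Row 2 contains symbols [1, 2, 3] — missing [0].
Column 1 contains symbols [1, 2, 3] — missing [0].
The missing symbol must appear in both missing sets; intersection = [0].
Therefore the hidden value is 0.

Missing value = 0.


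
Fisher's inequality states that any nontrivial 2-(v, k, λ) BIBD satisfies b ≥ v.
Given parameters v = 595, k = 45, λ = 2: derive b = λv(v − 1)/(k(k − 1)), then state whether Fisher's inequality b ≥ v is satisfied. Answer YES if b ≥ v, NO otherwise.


b = λv(v − 1)/(k(k − 1)) = 2·595·594/(45·44) = 706860/1980 = 357.
Compare with v = 595: b < v, so Fisher's inequality fails.

NO


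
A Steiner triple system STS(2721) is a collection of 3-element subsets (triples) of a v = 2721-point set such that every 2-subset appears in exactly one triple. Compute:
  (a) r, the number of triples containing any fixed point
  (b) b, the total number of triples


An STS(v) is a 2-(v, 3, 1) BIBD: block size k = 3, λ = 1.
Replication: r(k − 1) = λ(v − 1) ⇒ r·2 = 2721 − 1 = 2720 ⇒ r = 1360.
Block count: bk = vr ⇒ b·3 = 2721·1360 = 3700560 ⇒ b = 1233520.

r = 1360, b = 1233520.


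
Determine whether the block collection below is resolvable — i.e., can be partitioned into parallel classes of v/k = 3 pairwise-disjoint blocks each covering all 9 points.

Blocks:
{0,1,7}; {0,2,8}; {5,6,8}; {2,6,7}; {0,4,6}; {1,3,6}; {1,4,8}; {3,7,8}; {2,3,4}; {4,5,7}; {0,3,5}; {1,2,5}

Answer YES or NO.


v = 9, block size k = 3, number of blocks = 12.
For resolvability, blocks must partition into parallel classes of size v/k = 3.
Total blocks must therefore be a multiple of 3: 12 = 3·4 + 0 ⇒ divisible ✓.
Greedy packing gives 4 candidate class(es). Each should be a full parallel class (size 3, covers all 9 points).
  Class 1 (3 blocks): {0,1,7}; {5,6,8}; {2,3,4}. Points covered: [0, 1, 2, 3, 4, 5, 6, 7, 8].
  Class 2 (3 blocks): {0,2,8}; {1,3,6}; {4,5,7}. Points covered: [0, 1, 2, 3, 4, 5, 6, 7, 8].
  Class 3 (3 blocks): {2,6,7}; {1,4,8}; {0,3,5}. Points covered: [0, 1, 2, 3, 4, 5, 6, 7, 8].
  Class 4 (3 blocks): {0,4,6}; {3,7,8}; {1,2,5}. Points covered: [0, 1, 2, 3, 4, 5, 6, 7, 8].
All classes full (size 3)? YES. All classes cover every point? YES.
Resolvable? YES.

YES


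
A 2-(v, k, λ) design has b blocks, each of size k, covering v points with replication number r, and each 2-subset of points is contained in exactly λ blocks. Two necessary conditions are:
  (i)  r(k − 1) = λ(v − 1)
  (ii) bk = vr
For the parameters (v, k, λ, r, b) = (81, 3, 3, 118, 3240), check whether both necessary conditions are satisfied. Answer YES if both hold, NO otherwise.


Condition (i): r(k − 1) = 118·2 = 236; λ(v − 1) = 3·80 = 240. Match? NO.
Condition (ii): bk = 3240·3 = 9720; vr = 81·118 = 9558. Match? NO.
Both conditions hold? NO.

NO


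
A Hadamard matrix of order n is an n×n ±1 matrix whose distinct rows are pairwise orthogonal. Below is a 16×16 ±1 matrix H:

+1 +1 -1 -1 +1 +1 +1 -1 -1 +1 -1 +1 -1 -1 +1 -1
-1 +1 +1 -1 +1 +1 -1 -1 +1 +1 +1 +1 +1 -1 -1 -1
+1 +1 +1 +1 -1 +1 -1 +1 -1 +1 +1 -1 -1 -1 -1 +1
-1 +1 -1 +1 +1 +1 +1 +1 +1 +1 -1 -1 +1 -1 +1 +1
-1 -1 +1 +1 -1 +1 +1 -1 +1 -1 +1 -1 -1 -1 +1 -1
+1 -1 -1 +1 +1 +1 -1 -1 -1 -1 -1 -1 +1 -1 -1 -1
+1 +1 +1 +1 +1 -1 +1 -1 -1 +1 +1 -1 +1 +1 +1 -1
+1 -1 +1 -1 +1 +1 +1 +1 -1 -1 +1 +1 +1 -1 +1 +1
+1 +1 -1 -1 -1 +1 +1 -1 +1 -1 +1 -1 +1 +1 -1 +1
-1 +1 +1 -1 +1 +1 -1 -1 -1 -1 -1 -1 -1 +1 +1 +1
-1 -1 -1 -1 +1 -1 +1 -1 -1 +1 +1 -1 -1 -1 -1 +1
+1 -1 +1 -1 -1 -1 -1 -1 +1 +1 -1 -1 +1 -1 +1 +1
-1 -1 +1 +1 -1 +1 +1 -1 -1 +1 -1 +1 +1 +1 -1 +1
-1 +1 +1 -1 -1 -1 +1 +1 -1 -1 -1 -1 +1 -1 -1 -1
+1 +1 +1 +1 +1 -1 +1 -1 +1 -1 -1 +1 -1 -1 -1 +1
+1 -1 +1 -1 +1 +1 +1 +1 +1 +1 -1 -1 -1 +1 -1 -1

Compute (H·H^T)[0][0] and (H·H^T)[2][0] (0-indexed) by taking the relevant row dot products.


Row 0 of H: [1, 1, -1, -1, 1, 1, 1, -1, -1, 1, -1, 1, -1, -1, 1, -1].
Row 2 of H: [1, 1, 1, 1, -1, 1, -1, 1, -1, 1, 1, -1, -1, -1, -1, 1].
(H·H^T)[0][0] = Σ_j H[0][j]·H[0][j] = (1)² + (1)² + (-1)² + (-1)² + (1)² + (1)² + (1)² + (-1)² + (-1)² + (1)² + (-1)² + (1)² + (-1)² + (-1)² + (1)² + (-1)² = 1 + 1 + 1 + 1 + 1 + 1 + 1 + 1 + 1 + 1 + 1 + 1 + 1 + 1 + 1 + 1 = 16.
(H·H^T)[2][0] = Σ_j H[2][j]·H[0][j] = (1)·(1) + (1)·(1) + (1)·(-1) + (1)·(-1) + (-1)·(1) + (1)·(1) + (-1)·(1) + (1)·(-1) + (-1)·(-1) + (1)·(1) + (1)·(-1) + (-1)·(1) + (-1)·(-1) + (-1)·(-1) + (-1)·(1) + (1)·(-1) = 1 + 1 + -1 + -1 + -1 + 1 + -1 + -1 + 1 + 1 + -1 + -1 + 1 + 1 + -1 + -1 = -2.
Rows 2 and 0 are not orthogonal (dot product = -2 ≠ 0), so H is not a Hadamard matrix.

(0,0) entry = 16; (2,0) entry = -2.


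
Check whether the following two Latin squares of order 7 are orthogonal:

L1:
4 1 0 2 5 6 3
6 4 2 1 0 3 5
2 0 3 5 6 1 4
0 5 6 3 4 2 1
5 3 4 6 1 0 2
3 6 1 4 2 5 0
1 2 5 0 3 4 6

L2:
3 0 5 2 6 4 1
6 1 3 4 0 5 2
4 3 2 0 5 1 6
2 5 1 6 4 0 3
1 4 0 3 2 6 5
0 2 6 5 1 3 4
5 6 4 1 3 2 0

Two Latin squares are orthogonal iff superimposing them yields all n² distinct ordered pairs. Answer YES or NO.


Form the n² = 49 superimposed pairs (L1[i][j], L2[i][j]), row by row (rows and columns indexed from 0):
row 0: (4,3) (1,0) (0,5) (2,2) (5,6) (6,4) (3,1)
row 1: (6,6) (4,1) (2,3) (1,4) (0,0) (3,5) (5,2)
row 2: (2,4) (0,3) (3,2) (5,0) (6,5) (1,1) (4,6)
row 3: (0,2) (5,5) (6,1) (3,6) (4,4) (2,0) (1,3)
row 4: (5,1) (3,4) (4,0) (6,3) (1,2) (0,6) (2,5)
row 5: (3,0) (6,2) (1,6) (4,5) (2,1) (5,3) (0,4)
row 6: (1,5) (2,6) (5,4) (0,1) (3,3) (4,2) (6,0)
Orthogonality requires all 49 pairs distinct.
Check by first coordinate: for each symbol s of L1, list the L2 entries in the n cells where L1 = s; they must all differ.
  L1 = 0: L2 entries (in reading order) 5, 0, 3, 2, 6, 4, 1 — all 7 distinct ✓
  L1 = 1: L2 entries (in reading order) 0, 4, 1, 3, 2, 6, 5 — all 7 distinct ✓
  L1 = 2: L2 entries (in reading order) 2, 3, 4, 0, 5, 1, 6 — all 7 distinct ✓
  L1 = 3: L2 entries (in reading order) 1, 5, 2, 6, 4, 0, 3 — all 7 distinct ✓
  L1 = 4: L2 entries (in reading order) 3, 1, 6, 4, 0, 5, 2 — all 7 distinct ✓
  L1 = 5: L2 entries (in reading order) 6, 2, 0, 5, 1, 3, 4 — all 7 distinct ✓
  L1 = 6: L2 entries (in reading order) 4, 6, 5, 1, 3, 2, 0 — all 7 distinct ✓
Every symbol of L1 meets every symbol of L2 exactly once, so all 49 pairs are distinct (49 of 49).
Conclusion: YES.

YES


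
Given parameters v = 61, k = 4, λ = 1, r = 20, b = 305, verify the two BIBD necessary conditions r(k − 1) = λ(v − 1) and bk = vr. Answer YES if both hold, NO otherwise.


Condition (i): r(k − 1) = 20·3 = 60; λ(v − 1) = 1·60 = 60. Match? YES.
Condition (ii): bk = 305·4 = 1220; vr = 61·20 = 1220. Match? YES.
Both conditions hold? YES.

YES


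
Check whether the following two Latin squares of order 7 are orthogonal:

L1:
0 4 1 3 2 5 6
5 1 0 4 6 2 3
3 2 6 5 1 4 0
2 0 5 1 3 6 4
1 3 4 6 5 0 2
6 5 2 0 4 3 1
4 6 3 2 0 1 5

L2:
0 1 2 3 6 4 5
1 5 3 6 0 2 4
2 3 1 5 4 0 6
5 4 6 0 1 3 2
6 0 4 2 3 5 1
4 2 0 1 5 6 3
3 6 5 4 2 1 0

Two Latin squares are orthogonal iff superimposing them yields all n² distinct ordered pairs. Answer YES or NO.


Form the n² = 49 superimposed pairs (L1[i][j], L2[i][j]), row by row (rows and columns indexed from 0):
row 0: (0,0) (4,1) (1,2) (3,3) (2,6) (5,4) (6,5)
row 1: (5,1) (1,5) (0,3) (4,6) (6,0) (2,2) (3,4)
row 2: (3,2) (2,3) (6,1) (5,5) (1,4) (4,0) (0,6)
row 3: (2,5) (0,4) (5,6) (1,0) (3,1) (6,3) (4,2)
row 4: (1,6) (3,0) (4,4) (6,2) (5,3) (0,5) (2,1)
row 5: (6,4) (5,2) (2,0) (0,1) (4,5) (3,6) (1,3)
row 6: (4,3) (6,6) (3,5) (2,4) (0,2) (1,1) (5,0)
Orthogonality requires all 49 pairs distinct.
Check by first coordinate: for each symbol s of L1, list the L2 entries in the n cells where L1 = s; they must all differ.
  L1 = 0: L2 entries (in reading order) 0, 3, 6, 4, 5, 1, 2 — all 7 distinct ✓
  L1 = 1: L2 entries (in reading order) 2, 5, 4, 0, 6, 3, 1 — all 7 distinct ✓
  L1 = 2: L2 entries (in reading order) 6, 2, 3, 5, 1, 0, 4 — all 7 distinct ✓
  L1 = 3: L2 entries (in reading order) 3, 4, 2, 1, 0, 6, 5 — all 7 distinct ✓
  L1 = 4: L2 entries (in reading order) 1, 6, 0, 2, 4, 5, 3 — all 7 distinct ✓
  L1 = 5: L2 entries (in reading order) 4, 1, 5, 6, 3, 2, 0 — all 7 distinct ✓
  L1 = 6: L2 entries (in reading order) 5, 0, 1, 3, 2, 4, 6 — all 7 distinct ✓
Every symbol of L1 meets every symbol of L2 exactly once, so all 49 pairs are distinct (49 of 49).
Conclusion: YES.

YES


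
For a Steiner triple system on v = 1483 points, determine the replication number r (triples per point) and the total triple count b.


An STS(v) is a 2-(v, 3, 1) BIBD: block size k = 3, λ = 1.
Replication: r(k − 1) = λ(v − 1) ⇒ r·2 = 1483 − 1 = 1482 ⇒ r = 741.
Block count: b = v(v − 1)/6 = 1483·1482/6 = 2197806/6 = 366301.

r = 741, b = 366301.


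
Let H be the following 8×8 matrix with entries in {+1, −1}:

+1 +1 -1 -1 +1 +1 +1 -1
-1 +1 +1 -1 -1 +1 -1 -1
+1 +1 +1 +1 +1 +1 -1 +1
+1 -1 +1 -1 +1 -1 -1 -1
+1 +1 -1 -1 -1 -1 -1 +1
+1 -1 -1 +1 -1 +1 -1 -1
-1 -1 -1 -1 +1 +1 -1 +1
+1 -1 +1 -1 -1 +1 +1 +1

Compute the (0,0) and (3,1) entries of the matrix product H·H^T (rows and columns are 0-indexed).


Row 0 of H: [1, 1, -1, -1, 1, 1, 1, -1].
Row 1 of H: [-1, 1, 1, -1, -1, 1, -1, -1].
Row 3 of H: [1, -1, 1, -1, 1, -1, -1, -1].
(H·H^T)[0][0] = Σ_j H[0][j]·H[0][j] = (1)² + (1)² + (-1)² + (-1)² + (1)² + (1)² + (1)² + (-1)² = 1 + 1 + 1 + 1 + 1 + 1 + 1 + 1 = 8.
(H·H^T)[3][1] = Σ_j H[3][j]·H[1][j] = (1)·(-1) + (-1)·(1) + (1)·(1) + (-1)·(-1) + (1)·(-1) + (-1)·(1) + (-1)·(-1) + (-1)·(-1) = -1 + -1 + 1 + 1 + -1 + -1 + 1 + 1 = 0.
So rows 3 and 1 are orthogonal; the diagonal entry equals n = 8.

(0,0) entry = 8; (3,1) entry = 0.


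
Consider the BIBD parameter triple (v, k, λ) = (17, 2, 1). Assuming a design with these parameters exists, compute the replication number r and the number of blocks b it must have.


Any 2-(v, k, λ) BIBD satisfies two necessary conditions:
  (i)  Each point sits in r blocks, and counting incidences through any fixed point gives r(k − 1) = λ(v − 1), so r = λ(v − 1)/(k − 1).
  (ii) Total incidences bk = vr, so b = vr/k.
Step 1: r = λ(v − 1)/(k − 1) = 1·(17 − 1)/(2 − 1) = 1·16/1 = 16/1 = 16.
Step 2: b = vr/k = 17·16/2 = 272/2 = 136.
Check integrality: r = 16 ∈ Z ✓, b = 136 ∈ Z ✓.
(These identities are necessary conditions: they determine r and b for any design with these parameters, but do not by themselves prove that one exists.)

r = 16, b = 136.


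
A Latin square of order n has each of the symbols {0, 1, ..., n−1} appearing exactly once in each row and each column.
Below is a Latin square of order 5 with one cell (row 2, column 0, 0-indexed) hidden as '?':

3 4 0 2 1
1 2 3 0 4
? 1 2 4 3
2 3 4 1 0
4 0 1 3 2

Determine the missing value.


Row 2 contains symbols [1, 2, 3, 4] — missing [0].
Column 0 contains symbols [1, 2, 3, 4] — missing [0].
The missing symbol must appear in both missing sets; intersection = [0].
Therefore the hidden value is 0.

Missing value = 0.


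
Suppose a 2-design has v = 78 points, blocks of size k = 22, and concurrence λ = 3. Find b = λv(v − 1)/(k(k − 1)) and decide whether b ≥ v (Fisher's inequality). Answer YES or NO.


b = λv(v − 1)/(k(k − 1)) = 3·78·77/(22·21) = 18018/462 = 39.
Compare with v = 78: b < v, so Fisher's inequality fails.

NO


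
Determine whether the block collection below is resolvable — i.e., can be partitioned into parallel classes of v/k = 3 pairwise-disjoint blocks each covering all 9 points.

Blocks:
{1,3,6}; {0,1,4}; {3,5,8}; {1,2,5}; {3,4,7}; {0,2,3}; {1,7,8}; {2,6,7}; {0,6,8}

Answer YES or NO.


v = 9, block size k = 3, number of blocks = 9.
For resolvability, blocks must partition into parallel classes of size v/k = 3.
Total blocks must therefore be a multiple of 3: 9 = 3·3 + 0 ⇒ divisible ✓.
Consider block {1,3,6}. It intersects every other block in the collection, so no parallel class of size 3 can contain it.
Since every block must belong to some parallel class in a resolution, the collection cannot be partitioned into parallel classes.
Resolvable? NO.

NO


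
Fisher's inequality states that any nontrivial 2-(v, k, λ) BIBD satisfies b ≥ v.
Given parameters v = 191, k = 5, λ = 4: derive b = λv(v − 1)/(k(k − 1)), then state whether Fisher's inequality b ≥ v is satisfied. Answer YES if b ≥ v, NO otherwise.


b = λv(v − 1)/(k(k − 1)) = 4·191·190/(5·4) = 145160/20 = 7258.
Compare with v = 191: b ≥ v, so Fisher's inequality holds.

YES


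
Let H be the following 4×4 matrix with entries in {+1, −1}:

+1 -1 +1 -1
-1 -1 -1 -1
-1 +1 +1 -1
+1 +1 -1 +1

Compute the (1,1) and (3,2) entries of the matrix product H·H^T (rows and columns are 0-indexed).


Row 1 of H: [-1, -1, -1, -1].
Row 2 of H: [-1, 1, 1, -1].
Row 3 of H: [1, 1, -1, 1].
(H·H^T)[1][1] = Σ_j H[1][j]·H[1][j] = (-1)² + (-1)² + (-1)² + (-1)² = 1 + 1 + 1 + 1 = 4.
(H·H^T)[3][2] = Σ_j H[3][j]·H[2][j] = (1)·(-1) + (1)·(1) + (-1)·(1) + (1)·(-1) = -1 + 1 + -1 + -1 = -2.
Rows 3 and 2 are not orthogonal (dot product = -2 ≠ 0), so H is not a Hadamard matrix.

(1,1) entry = 4; (3,2) entry = -2.


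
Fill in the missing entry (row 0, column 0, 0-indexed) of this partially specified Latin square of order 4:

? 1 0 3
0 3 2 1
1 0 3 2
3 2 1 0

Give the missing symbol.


Row 0 contains symbols [0, 1, 3] — missing [2].
Column 0 contains symbols [0, 1, 3] — missing [2].
The missing symbol must appear in both missing sets; intersection = [2].
Therefore the hidden value is 2.

Missing value = 2.


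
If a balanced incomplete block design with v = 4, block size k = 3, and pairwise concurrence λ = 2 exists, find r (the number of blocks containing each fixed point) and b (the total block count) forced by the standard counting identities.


Any 2-(v, k, λ) BIBD satisfies two necessary conditions:
  (i)  Each point sits in r blocks, and counting incidences through any fixed point gives r(k − 1) = λ(v − 1), so r = λ(v − 1)/(k − 1).
  (ii) Total incidences bk = vr, so b = vr/k.
Step 1: r = λ(v − 1)/(k − 1) = 2·(4 − 1)/(3 − 1) = 2·3/2 = 6/2 = 3.
Step 2: b = vr/k = 4·3/3 = 12/3 = 4.
Check integrality: r = 3 ∈ Z ✓, b = 4 ∈ Z ✓.
(These identities are necessary conditions: they determine r and b for any design with these parameters, but do not by themselves prove that one exists.)

r = 3, b = 4.


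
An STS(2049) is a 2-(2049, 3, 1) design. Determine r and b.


An STS(v) is a 2-(v, 3, 1) BIBD: block size k = 3, λ = 1.
Replication: r(k − 1) = λ(v − 1) ⇒ r·2 = 2049 − 1 = 2048 ⇒ r = 1024.
Block count: bk = vr ⇒ b·3 = 2049·1024 = 2098176 ⇒ b = 699392.

r = 1024, b = 699392.


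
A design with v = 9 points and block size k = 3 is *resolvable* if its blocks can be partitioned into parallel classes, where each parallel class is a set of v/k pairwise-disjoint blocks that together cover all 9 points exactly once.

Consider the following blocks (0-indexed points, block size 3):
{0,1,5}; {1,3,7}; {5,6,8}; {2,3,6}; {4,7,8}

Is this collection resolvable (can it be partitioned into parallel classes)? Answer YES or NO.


v = 9, block size k = 3, number of blocks = 5.
For resolvability, blocks must partition into parallel classes of size v/k = 3.
Total blocks must therefore be a multiple of 3: 5 = 3·1 + 2 ⇒ not divisible ✗.
Resolvable? NO.

NO


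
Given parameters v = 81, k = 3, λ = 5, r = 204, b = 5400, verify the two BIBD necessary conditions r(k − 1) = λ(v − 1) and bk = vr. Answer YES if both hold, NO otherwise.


Condition (i): r(k − 1) = 204·2 = 408; λ(v − 1) = 5·80 = 400. Match? NO.
Condition (ii): bk = 5400·3 = 16200; vr = 81·204 = 16524. Match? NO.
Both conditions hold? NO.

NO


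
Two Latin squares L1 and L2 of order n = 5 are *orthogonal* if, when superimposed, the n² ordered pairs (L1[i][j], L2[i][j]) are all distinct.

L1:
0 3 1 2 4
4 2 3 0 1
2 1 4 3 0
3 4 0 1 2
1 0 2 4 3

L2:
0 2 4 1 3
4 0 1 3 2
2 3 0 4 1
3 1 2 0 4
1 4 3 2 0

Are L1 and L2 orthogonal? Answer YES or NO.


Form the n² = 25 superimposed pairs (L1[i][j], L2[i][j]), row by row (rows and columns indexed from 0):
row 0: (0,0) (3,2) (1,4) (2,1) (4,3)
row 1: (4,4) (2,0) (3,1) (0,3) (1,2)
row 2: (2,2) (1,3) (4,0) (3,4) (0,1)
row 3: (3,3) (4,1) (0,2) (1,0) (2,4)
row 4: (1,1) (0,4) (2,3) (4,2) (3,0)
Orthogonality requires all 25 pairs distinct.
Check by first coordinate: for each symbol s of L1, list the L2 entries in the n cells where L1 = s; they must all differ.
  L1 = 0: L2 entries (in reading order) 0, 3, 1, 2, 4 — all 5 distinct ✓
  L1 = 1: L2 entries (in reading order) 4, 2, 3, 0, 1 — all 5 distinct ✓
  L1 = 2: L2 entries (in reading order) 1, 0, 2, 4, 3 — all 5 distinct ✓
  L1 = 3: L2 entries (in reading order) 2, 1, 4, 3, 0 — all 5 distinct ✓
  L1 = 4: L2 entries (in reading order) 3, 4, 0, 1, 2 — all 5 distinct ✓
Every symbol of L1 meets every symbol of L2 exactly once, so all 25 pairs are distinct (25 of 25).
Conclusion: YES.

YES


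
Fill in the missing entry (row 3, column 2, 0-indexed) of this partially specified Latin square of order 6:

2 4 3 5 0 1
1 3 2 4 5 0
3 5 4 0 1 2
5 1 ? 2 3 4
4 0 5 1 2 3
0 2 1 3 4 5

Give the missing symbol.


Row 3 contains symbols [1, 2, 3, 4, 5] — missing [0].
Column 2 contains symbols [1, 2, 3, 4, 5] — missing [0].
The missing symbol must appear in both missing sets; intersection = [0].
Therefore the hidden value is 0.

Missing value = 0.


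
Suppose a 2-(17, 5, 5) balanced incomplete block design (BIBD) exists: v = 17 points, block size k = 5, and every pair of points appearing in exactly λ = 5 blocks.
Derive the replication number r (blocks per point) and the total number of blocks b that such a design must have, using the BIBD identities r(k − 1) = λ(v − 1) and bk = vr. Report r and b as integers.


Any 2-(v, k, λ) BIBD satisfies two necessary conditions:
  (i)  Each point sits in r blocks, and counting incidences through any fixed point gives r(k − 1) = λ(v − 1), so r = λ(v − 1)/(k − 1).
  (ii) Total incidences bk = vr, so b = vr/k.
Step 1: r = λ(v − 1)/(k − 1) = 5·(17 − 1)/(5 − 1) = 5·16/4 = 80/4 = 20.
Step 2: b = vr/k = 17·20/5 = 340/5 = 68.
Check integrality: r = 20 ∈ Z ✓, b = 68 ∈ Z ✓.
(These identities are necessary conditions: they determine r and b for any design with these parameters, but do not by themselves prove that one exists.)

r = 20, b = 68.


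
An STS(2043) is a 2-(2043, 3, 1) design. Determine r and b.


An STS(v) is a 2-(v, 3, 1) BIBD: block size k = 3, λ = 1.
Replication: r(k − 1) = λ(v − 1) ⇒ r·2 = 2043 − 1 = 2042 ⇒ r = 1021.
Block count: bk = vr ⇒ b·3 = 2043·1021 = 2085903 ⇒ b = 695301.
(Check via b = v(v − 1)/6 = 2043·2042/6 = 4171806/6 = 695301.)

r = 1021, b = 695301.


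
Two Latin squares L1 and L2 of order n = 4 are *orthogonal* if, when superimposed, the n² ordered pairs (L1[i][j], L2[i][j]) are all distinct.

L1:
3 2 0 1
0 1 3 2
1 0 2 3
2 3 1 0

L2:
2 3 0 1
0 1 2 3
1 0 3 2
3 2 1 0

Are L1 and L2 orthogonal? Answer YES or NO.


Form the n² = 16 superimposed pairs (L1[i][j], L2[i][j]), row by row (rows and columns indexed from 0):
row 0: (3,2) (2,3) (0,0) (1,1)
row 1: (0,0) (1,1) (3,2) (2,3)
row 2: (1,1) (0,0) (2,3) (3,2)
row 3: (2,3) (3,2) (1,1) (0,0)
Orthogonality requires all 16 pairs distinct.
But the pair (0,0) repeats: cell (0,2) has L1 = 0, L2 = 0, and cell (1,0) has L1 = 0, L2 = 0.
A repeated pair means some other pair never occurs (only 4 distinct pairs out of 16), so the squares are not orthogonal.
Conclusion: NO.

NO
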